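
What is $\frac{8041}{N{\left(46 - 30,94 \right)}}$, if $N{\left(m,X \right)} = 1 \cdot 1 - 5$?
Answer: $- \frac{8041}{4} \approx -2010.3$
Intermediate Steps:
$N{\left(m,X \right)} = -4$ ($N{\left(m,X \right)} = 1 - 5 = -4$)
$\frac{8041}{N{\left(46 - 30,94 \right)}} = \frac{8041}{-4} = 8041 \left(- \frac{1}{4}\right) = - \frac{8041}{4}$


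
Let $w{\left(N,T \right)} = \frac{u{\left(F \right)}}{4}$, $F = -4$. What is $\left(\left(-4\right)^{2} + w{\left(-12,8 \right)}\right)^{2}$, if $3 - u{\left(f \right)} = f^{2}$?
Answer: $\frac{2601}{16} \approx 162.56$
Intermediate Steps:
$u{\left(f \right)} = 3 - f^{2}$
$w{\left(N,T \right)} = - \frac{13}{4}$ ($w{\left(N,T \right)} = \frac{3 - \left(-4\right)^{2}}{4} = \left(3 - 16\right) \frac{1}{4} = \left(-13\right) \frac{1}{4} = - \frac{13}{4}$)
$\left(\left(-4\right)^{2} + w{\left(-12,8 \right)}\right)^{2} = \left(\left(-4\right)^{2} - \frac{13}{4}\right)^{2} = \left(16 - \frac{13}{4}\right)^{2} = \left(\frac{51}{4}\right)^{2} = \frac{2601}{16}$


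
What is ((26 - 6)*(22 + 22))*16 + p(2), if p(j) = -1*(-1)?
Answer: 14081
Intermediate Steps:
p(j) = 1
((26 - 6)*(22 + 22))*16 + p(2) = ((26 - 6)*(22 + 22))*16 + 1 = (20*44)*16 + 1 = 880*16 + 1 = 14080 + 1 = 14081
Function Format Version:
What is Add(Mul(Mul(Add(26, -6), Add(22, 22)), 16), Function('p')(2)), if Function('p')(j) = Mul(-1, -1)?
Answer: 14081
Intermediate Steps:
Function('p')(j) = 1
Add(Mul(Mul(Add(26, -6), Add(22, 22)), 16), Function('p')(2)) = Add(Mul(Mul(Add(26, -6), Add(22, 22)), 16), 1) = Add(Mul(Mul(20, 44), 16), 1) = Add(Mul(880, 16), 1) = Add(14080, 1) = 14081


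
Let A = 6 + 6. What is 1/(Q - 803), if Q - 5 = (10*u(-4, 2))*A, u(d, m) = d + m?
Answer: -1/1038 ≈ -0.00096339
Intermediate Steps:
A = 12
Q = -235 (Q = 5 + (10*(-4 + 2))*12 = 5 + (10*(-2))*12 = 5 - 20*12 = 5 - 240 = -235)
1/(Q - 803) = 1/(-235 - 803) = 1/(-1038) = -1/1038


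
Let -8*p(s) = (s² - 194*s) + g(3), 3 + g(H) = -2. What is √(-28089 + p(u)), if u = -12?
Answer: I*√454358/4 ≈ 168.52*I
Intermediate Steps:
g(H) = -5 (g(H) = -3 - 2 = -5)
p(s) = 5/8 - s²/8 + 97*s/4 (p(s) = -((s² - 194*s) - 5)/8 = -(-5 + s² - 194*s)/8 = 5/8 - s²/8 + 97*s/4)
√(-28089 + p(u)) = √(-28089 + (5/8 - ⅛*(-12)² + (97/4)*(-12))) = √(-28089 + (5/8 - ⅛*144 - 291)) = √(-28089 + (5/8 - 18 - 291)) = √(-28089 - 2467/8) = √(-227179/8) = I*√454358/4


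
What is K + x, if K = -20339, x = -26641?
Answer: -46980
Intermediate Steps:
K + x = -20339 - 26641 = -46980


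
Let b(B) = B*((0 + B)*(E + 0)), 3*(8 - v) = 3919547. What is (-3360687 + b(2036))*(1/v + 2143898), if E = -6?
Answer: -237239010538651093413/3919523 ≈ -6.0527e+13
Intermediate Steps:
v = -3919523/3 (v = 8 - 1/3*3919547 = 8 - 3919547/3 = -3919523/3 ≈ -1.3065e+6)
b(B) = -6*B**2 (b(B) = B*((0 + B)*(-6 + 0)) = B*(B*(-6)) = B*(-6*B) = -6*B**2)
(-3360687 + b(2036))*(1/v + 2143898) = (-3360687 - 6*2036**2)*(1/(-3919523/3) + 2143898) = (-3360687 - 6*4145296)*(-3/3919523 + 2143898) = (-3360687 - 24871776)*(8403057520651/3919523) = -28232463*8403057520651/3919523 = -237239010538651093413/3919523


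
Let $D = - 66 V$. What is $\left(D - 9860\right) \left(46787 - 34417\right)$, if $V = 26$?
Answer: $-143195120$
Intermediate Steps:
$D = -1716$ ($D = \left(-66\right) 26 = -1716$)
$\left(D - 9860\right) \left(46787 - 34417\right) = \left(-1716 - 9860\right) \left(46787 - 34417\right) = \left(-11576\right) 12370 = -143195120$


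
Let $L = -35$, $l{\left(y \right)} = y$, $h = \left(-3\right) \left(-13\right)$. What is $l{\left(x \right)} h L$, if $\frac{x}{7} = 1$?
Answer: $-9555$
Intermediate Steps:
$x = 7$ ($x = 7 \cdot 1 = 7$)
$h = 39$
$l{\left(x \right)} h L = 7 \cdot 39 \left(-35\right) = 273 \left(-35\right) = -9555$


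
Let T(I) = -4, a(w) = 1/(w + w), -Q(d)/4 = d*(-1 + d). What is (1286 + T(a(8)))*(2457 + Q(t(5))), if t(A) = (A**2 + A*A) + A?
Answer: -12080286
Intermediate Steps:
t(A) = A + 2*A**2 (t(A) = (A**2 + A**2) + A = 2*A**2 + A = A + 2*A**2)
Q(d) = -4*d*(-1 + d)
a(w) = 1/(2*w)
(1286 + T(a(8)))*(2457 + Q(t(5))) = (1286 - 4)*(2457 + 4*(5*(1 + 2*5))*(1 - 5*(1 + 2*5))) = 1282*(2457 + 4*(5*(1 + 10))*(1 - 5*(1 + 10))) = 1282*(2457 + 4*(5*11)*(1 - 5*11)) = 1282*(2457 + 4*55*(1 - 1*55)) = 1282*(2457 + 4*55*(1 - 55)) = 1282*(2457 + 4*55*(-54)) = 1282*(2457 - 11880) = 1282*(-9423) = -12080286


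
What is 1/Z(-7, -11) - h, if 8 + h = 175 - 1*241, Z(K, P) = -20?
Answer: 1479/20 ≈ 73.950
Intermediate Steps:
h = -74 (h = -8 + (175 - 1*241) = -8 + (175 - 241) = -8 - 66 = -74)
1/Z(-7, -11) - h = 1/(-20) - 1*(-74) = -1/20 + 74 = 1479/20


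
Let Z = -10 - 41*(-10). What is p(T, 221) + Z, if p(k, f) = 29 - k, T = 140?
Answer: 289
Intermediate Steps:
Z = 400 (Z = -10 + 410 = 400)
p(T, 221) + Z = (29 - 1*140) + 400 = (29 - 140) + 400 = -111 + 400 = 289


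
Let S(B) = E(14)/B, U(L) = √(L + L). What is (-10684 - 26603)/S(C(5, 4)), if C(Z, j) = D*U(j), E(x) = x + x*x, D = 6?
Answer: -74574*√2/35 ≈ -3013.2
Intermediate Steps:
U(L) = √2*√L (U(L) = √(2*L) = √2*√L)
E(x) = x + x²
C(Z, j) = 6*√2*√j (C(Z, j) = 6*(√2*√j) = 6*√2*√j)
S(B) = 210/B (S(B) = (14*(1 + 14))/B = (14*15)/B = 210/B)
(-10684 - 26603)/S(C(5, 4)) = (-10684 - 26603)/((210/((6*√2*√4)))) = -37287*2*√2/35 = -74574*√2/35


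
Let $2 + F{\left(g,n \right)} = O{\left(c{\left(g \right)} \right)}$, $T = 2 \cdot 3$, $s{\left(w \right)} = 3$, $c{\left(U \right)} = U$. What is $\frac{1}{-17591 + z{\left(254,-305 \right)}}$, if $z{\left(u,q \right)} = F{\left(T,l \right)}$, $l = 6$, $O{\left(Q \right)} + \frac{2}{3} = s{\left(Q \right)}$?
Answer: $- \frac{3}{52772} \approx -5.6848 \cdot 10^{-5}$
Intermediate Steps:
$O{\left(Q \right)} = \frac{7}{3}$ ($O{\left(Q \right)} = - \frac{2}{3} + 3 = \frac{7}{3}$)
$T = 6$
$F{\left(g,n \right)} = \frac{1}{3}$ ($F{\left(g,n \right)} = -2 + \frac{7}{3} = \frac{1}{3}$)
$z{\left(u,q \right)} = \frac{1}{3}$
$\frac{1}{-17591 + z{\left(254,-305 \right)}} = \frac{1}{-17591 + \frac{1}{3}} = \frac{1}{- \frac{52772}{3}} = - \frac{3}{52772}$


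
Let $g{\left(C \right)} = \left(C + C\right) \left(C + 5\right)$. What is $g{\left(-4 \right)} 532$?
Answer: $-4256$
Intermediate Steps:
$g{\left(C \right)} = 2 C \left(5 + C\right)$
$g{\left(-4 \right)} 532 = 2 \left(-4\right) \left(5 - 4\right) 532 = 2 \left(-4\right) 1 \cdot 532 = \left(-8\right) 532 = -4256$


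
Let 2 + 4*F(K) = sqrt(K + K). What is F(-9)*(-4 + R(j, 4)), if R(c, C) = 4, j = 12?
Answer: 0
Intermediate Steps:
F(K) = -1/2 + sqrt(2)*sqrt(K)/4 (F(K) = -1/2 + sqrt(K + K)/4 = -1/2 + sqrt(2*K)/4 = -1/2 + (sqrt(2)*sqrt(K))/4 = -1/2 + sqrt(2)*sqrt(K)/4)
F(-9)*(-4 + R(j, 4)) = (-1/2 + sqrt(2)*sqrt(-9)/4)*(-4 + 4) = (-1/2 + sqrt(2)*(3*I)/4)*0 = (-1/2 + 3*I*sqrt(2)/4)*0 = 0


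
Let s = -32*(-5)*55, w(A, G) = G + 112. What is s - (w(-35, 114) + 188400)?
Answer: -179826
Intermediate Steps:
w(A, G) = 112 + G
s = 8800 (s = 160*55 = 8800)
s - (w(-35, 114) + 188400) = 8800 - ((112 + 114) + 188400) = 8800 - (226 + 188400) = 8800 - 1*188626 = 8800 - 188626 = -179826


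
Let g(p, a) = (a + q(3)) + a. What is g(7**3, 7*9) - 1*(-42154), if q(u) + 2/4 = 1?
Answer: 84561/2 ≈ 42281.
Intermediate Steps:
q(u) = 1/2 (q(u) = -1/2 + 1 = 1/2)
g(p, a) = 1/2 + 2*a (g(p, a) = (a + 1/2) + a = (1/2 + a) + a = 1/2 + 2*a)
g(7**3, 7*9) - 1*(-42154) = (1/2 + 2*(7*9)) - 1*(-42154) = (1/2 + 2*63) + 42154 = (1/2 + 126) + 42154 = 253/2 + 42154 = 84561/2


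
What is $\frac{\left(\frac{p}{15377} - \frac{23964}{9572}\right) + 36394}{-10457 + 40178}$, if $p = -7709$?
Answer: $\frac{446361768730}{364549474027} \approx 1.2244$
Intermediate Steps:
$\frac{\left(\frac{p}{15377} - \frac{23964}{9572}\right) + 36394}{-10457 + 40178} = \frac{\left(- \frac{7709}{15377} - \frac{23964}{9572}\right) + 36394}{-10457 + 40178} = \frac{\left(\left(-7709\right) \frac{1}{15377} - \frac{5991}{2393}\right) + 36394}{29721} = \left(\left(- \frac{7709}{15377} - \frac{5991}{2393}\right) + 36394\right) \frac{1}{29721} = \left(- \frac{110571244}{36797161} + 36394\right) \frac{1}{29721} = \frac{1339085306190}{36797161} \cdot \frac{1}{29721} = \frac{446361768730}{364549474027}$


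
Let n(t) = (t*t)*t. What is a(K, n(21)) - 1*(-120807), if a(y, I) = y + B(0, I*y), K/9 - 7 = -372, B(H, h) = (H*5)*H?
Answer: 117522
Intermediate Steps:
B(H, h) = 5*H**2 (B(H, h) = (5*H)*H = 5*H**2)
n(t) = t**3 (n(t) = t**2*t = t**3)
K = -3285 (K = 63 + 9*(-372) = 63 - 3348 = -3285)
a(y, I) = y (a(y, I) = y + 5*0**2 = y + 5*0 = y + 0 = y)
a(K, n(21)) - 1*(-120807) = -3285 - 1*(-120807) = -3285 + 120807 = 117522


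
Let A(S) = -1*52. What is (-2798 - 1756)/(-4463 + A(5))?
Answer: 1518/1505 ≈ 1.0086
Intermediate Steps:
A(S) = -52
(-2798 - 1756)/(-4463 + A(5)) = (-2798 - 1756)/(-4463 - 52) = -4554/(-4515) = -4554*(-1/4515) = 1518/1505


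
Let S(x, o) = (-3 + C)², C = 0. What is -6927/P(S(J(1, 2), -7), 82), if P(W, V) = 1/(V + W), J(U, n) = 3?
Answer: -630357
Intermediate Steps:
S(x, o) = 9 (S(x, o) = (-3 + 0)² = (-3)² = 9)
-6927/P(S(J(1, 2), -7), 82) = -6927/(1/(82 + 9)) = -6927/(1/91) = -6927/1/91 = -6927*91 = -630357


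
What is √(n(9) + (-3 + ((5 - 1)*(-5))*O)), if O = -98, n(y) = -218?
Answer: √1739 ≈ 41.701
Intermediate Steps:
√(n(9) + (-3 + ((5 - 1)*(-5))*O)) = √(-218 + (-3 + ((5 - 1)*(-5))*(-98))) = √(-218 + (-3 + (4*(-5))*(-98))) = √(-218 + (-3 - 20*(-98))) = √(-218 + (-3 + 1960)) = √(-218 + 1957) = √1739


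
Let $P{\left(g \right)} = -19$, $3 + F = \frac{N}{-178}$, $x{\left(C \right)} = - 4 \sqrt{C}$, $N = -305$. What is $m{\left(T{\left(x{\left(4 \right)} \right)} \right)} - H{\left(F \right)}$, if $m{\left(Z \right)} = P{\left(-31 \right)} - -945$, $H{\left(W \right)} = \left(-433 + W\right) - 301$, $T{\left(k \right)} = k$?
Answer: $\frac{295709}{178} \approx 1661.3$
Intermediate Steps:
$F = - \frac{229}{178}$ ($F = -3 - \frac{305}{-178} = -3 - - \frac{305}{178} = -3 + \frac{305}{178} = - \frac{229}{178} \approx -1.2865$)
$H{\left(W \right)} = -734 + W$
$m{\left(Z \right)} = 926$ ($m{\left(Z \right)} = -19 - -945 = -19 + 945 = 926$)
$m{\left(T{\left(x{\left(4 \right)} \right)} \right)} - H{\left(F \right)} = 926 - \left(-734 - \frac{229}{178}\right) = 926 - - \frac{130881}{178} = 926 + \frac{130881}{178} = \frac{295709}{178}$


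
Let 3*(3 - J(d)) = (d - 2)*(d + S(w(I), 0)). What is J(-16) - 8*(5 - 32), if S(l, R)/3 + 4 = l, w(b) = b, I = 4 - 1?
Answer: 105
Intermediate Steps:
I = 3
S(l, R) = -12 + 3*l
J(d) = 3 - (-3 + d)*(-2 + d)/3 (J(d) = 3 - (d - 2)*(d + (-12 + 3*3))/3 = 3 - (-2 + d)*(d + (-12 + 9))/3 = 3 - (-2 + d)*(d - 3)/3 = 3 - (-2 + d)*(-3 + d)/3 = 3 - (-3 + d)*(-2 + d)/3)
J(-16) - 8*(5 - 32) = (1 - 1/3*(-16)**2 + (5/3)*(-16)) - 8*(5 - 32) = (1 - 1/3*256 - 80/3) - 8*(-27) = (1 - 256/3 - 80/3) - 1*(-216) = -111 + 216 = 105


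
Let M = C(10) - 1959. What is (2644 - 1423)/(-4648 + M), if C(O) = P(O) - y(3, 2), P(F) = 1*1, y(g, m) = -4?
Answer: -1221/6602 ≈ -0.18494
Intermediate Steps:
P(F) = 1
C(O) = 5 (C(O) = 1 - 1*(-4) = 1 + 4 = 5)
M = -1954 (M = 5 - 1959 = -1954)
(2644 - 1423)/(-4648 + M) = (2644 - 1423)/(-4648 - 1954) = 1221/(-6602) = 1221*(-1/6602) = -1221/6602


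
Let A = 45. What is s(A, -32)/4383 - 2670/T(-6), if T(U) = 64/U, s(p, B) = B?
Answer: 17553403/70128 ≈ 250.31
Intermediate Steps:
s(A, -32)/4383 - 2670/T(-6) = -32/4383 - 2670/(64/(-6)) = -32*1/4383 - 2670/(64*(-1/6)) = -32/4383 - 2670/(-32/3) = -32/4383 - 2670*(-3/32) = -32/4383 + 4005/16 = 17553403/70128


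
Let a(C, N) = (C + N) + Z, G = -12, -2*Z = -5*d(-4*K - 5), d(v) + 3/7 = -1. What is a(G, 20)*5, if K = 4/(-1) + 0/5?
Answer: 155/7 ≈ 22.143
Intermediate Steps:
K = -4 (K = 4*(-1) + 0*(1/5) = -4 + 0 = -4)
d(v) = -10/7 (d(v) = -3/7 - 1 = -10/7)
Z = -25/7 (Z = -(-5)*(-10)/(2*7) = -1/2*50/7 = -25/7 ≈ -3.5714)
a(C, N) = -25/7 + C + N (a(C, N) = (C + N) - 25/7 = -25/7 + C + N)
a(G, 20)*5 = (-25/7 - 12 + 20)*5 = (31/7)*5 = 155/7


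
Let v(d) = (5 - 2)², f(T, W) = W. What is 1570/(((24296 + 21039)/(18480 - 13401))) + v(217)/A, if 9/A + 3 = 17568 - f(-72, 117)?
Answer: 159795822/9067 ≈ 17624.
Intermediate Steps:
v(d) = 9 (v(d) = 3² = 9)
A = 3/5816 (A = 9/(-3 + (17568 - 1*117)) = 9/(-3 + (17568 - 117)) = 9/(-3 + 17451) = 9/17448 = 9*(1/17448) = 3/5816 ≈ 0.00051582)
1570/(((24296 + 21039)/(18480 - 13401))) + v(217)/A = 1570/(((24296 + 21039)/(18480 - 13401))) + 9/(3/5816) = 1570/((45335/5079)) + 9*(5816/3) = 1570/((45335*(1/5079))) + 17448 = 1570/(45335/5079) + 17448 = 1570*(5079/45335) + 17448 = 1594806/9067 + 17448 = 159795822/9067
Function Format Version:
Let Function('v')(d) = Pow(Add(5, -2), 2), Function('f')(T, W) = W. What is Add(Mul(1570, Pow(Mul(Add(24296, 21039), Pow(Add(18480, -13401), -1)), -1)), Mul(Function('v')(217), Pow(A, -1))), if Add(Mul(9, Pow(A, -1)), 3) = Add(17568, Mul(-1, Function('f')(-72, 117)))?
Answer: Rational(159795822, 9067) ≈ 17624.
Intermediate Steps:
Function('v')(d) = 9 (Function('v')(d) = Pow(3, 2) = 9)
A = Rational(3, 5816) (A = Mul(9, Pow(Add(-3, Add(17568, Mul(-1, 117))), -1)) = Mul(9, Pow(Add(-3, Add(17568, -117)), -1)) = Mul(9, Pow(Add(-3, 17451), -1)) = Mul(9, Pow(17448, -1)) = Mul(9, Rational(1, 17448)) = Rational(3, 5816) ≈ 0.00051582)
Add(Mul(1570, Pow(Mul(Add(24296, 21039), Pow(Add(18480, -13401), -1)), -1)), Mul(Function('v')(217), Pow(A, -1))) = Add(Mul(1570, Pow(Mul(Add(24296, 21039), Pow(Add(18480, -13401), -1)), -1)), Mul(9, Pow(Rational(3, 5816), -1))) = Add(Mul(1570, Pow(Mul(45335, Pow(5079, -1)), -1)), Mul(9, Rational(5816, 3))) = Add(Mul(1570, Pow(Mul(45335, Rational(1, 5079)), -1)), 17448) = Add(Mul(1570, Pow(Rational(45335, 5079), -1)), 17448) = Add(Mul(1570, Rational(5079, 45335)), 17448) = Add(Rational(1594806, 9067), 17448) = Rational(159795822, 9067)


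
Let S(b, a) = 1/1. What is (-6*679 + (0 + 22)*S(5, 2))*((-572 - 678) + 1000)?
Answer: 1013000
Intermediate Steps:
S(b, a) = 1
(-6*679 + (0 + 22)*S(5, 2))*((-572 - 678) + 1000) = (-6*679 + (0 + 22)*1)*((-572 - 678) + 1000) = (-4074 + 22*1)*(-1250 + 1000) = (-4074 + 22)*(-250) = -4052*(-250) = 1013000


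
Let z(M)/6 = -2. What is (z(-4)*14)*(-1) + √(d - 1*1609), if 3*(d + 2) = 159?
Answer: 168 + I*√1558 ≈ 168.0 + 39.471*I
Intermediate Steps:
d = 51 (d = -2 + (⅓)*159 = -2 + 53 = 51)
z(M) = -12 (z(M) = 6*(-2) = -12)
(z(-4)*14)*(-1) + √(d - 1*1609) = -12*14*(-1) + √(51 - 1*1609) = -168*(-1) + √(51 - 1609) = 168 + √(-1558) = 168 + I*√1558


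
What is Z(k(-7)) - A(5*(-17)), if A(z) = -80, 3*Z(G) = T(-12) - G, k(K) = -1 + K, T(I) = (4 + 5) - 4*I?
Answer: 305/3 ≈ 101.67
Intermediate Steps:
T(I) = 9 - 4*I
Z(G) = 19 - G/3 (Z(G) = ((9 - 4*(-12)) - G)/3 = ((9 + 48) - G)/3 = (57 - G)/3 = 19 - G/3)
Z(k(-7)) - A(5*(-17)) = (19 - (-1 - 7)/3) - 1*(-80) = (19 - 1/3*(-8)) + 80 = (19 + 8/3) + 80 = 65/3 + 80 = 305/3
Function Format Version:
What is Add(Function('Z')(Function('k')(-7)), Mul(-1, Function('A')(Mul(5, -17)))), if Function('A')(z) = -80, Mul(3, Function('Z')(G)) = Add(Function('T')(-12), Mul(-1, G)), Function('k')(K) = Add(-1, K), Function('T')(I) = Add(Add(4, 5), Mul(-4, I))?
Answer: Rational(305, 3) ≈ 101.67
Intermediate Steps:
Function('T')(I) = Add(9, Mul(-4, I))
Function('Z')(G) = Add(19, Mul(Rational(-1, 3), G)) (Function('Z')(G) = Mul(Rational(1, 3), Add(Add(9, Mul(-4, -12)), Mul(-1, G))) = Mul(Rational(1, 3), Add(Add(9, 48), Mul(-1, G))) = Mul(Rational(1, 3), Add(57, Mul(-1, G))) = Add(19, Mul(Rational(-1, 3), G)))
Add(Function('Z')(Function('k')(-7)), Mul(-1, Function('A')(Mul(5, -17)))) = Add(Add(19, Mul(Rational(-1, 3), Add(-1, -7))), Mul(-1, -80)) = Add(Add(19, Mul(Rational(-1, 3), -8)), 80) = Add(Add(19, Rational(8, 3)), 80) = Add(Rational(65, 3), 80) = Rational(305, 3)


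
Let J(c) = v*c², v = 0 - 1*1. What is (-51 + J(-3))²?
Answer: 3600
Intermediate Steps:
v = -1 (v = 0 - 1 = -1)
J(c) = -c²
(-51 + J(-3))² = (-51 - 1*(-3)²)² = (-51 - 1*9)² = (-51 - 9)² = (-60)² = 3600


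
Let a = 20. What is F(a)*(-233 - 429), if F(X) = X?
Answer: -13240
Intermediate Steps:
F(a)*(-233 - 429) = 20*(-233 - 429) = 20*(-662) = -13240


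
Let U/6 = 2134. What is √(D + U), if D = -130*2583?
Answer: I*√322986 ≈ 568.32*I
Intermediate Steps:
D = -335790
U = 12804 (U = 6*2134 = 12804)
√(D + U) = √(-335790 + 12804) = √(-322986) = I*√322986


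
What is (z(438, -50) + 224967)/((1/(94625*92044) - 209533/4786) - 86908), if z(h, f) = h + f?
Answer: -4696899559775702500/1812268550012064357 ≈ -2.5917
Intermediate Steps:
z(h, f) = f + h
(z(438, -50) + 224967)/((1/(94625*92044) - 209533/4786) - 86908) = ((-50 + 438) + 224967)/((1/(94625*92044) - 209533/4786) - 86908) = (388 + 224967)/(((1/94625)*(1/92044) - 209533*1/4786) - 86908) = 225355/((1/8709663500 - 209533/4786) - 86908) = 225355/(-912480961070357/20842224755500 - 86908) = 225355/(-1812268550012064357/20842224755500) = 225355*(-20842224755500/1812268550012064357) = -4696899559775702500/1812268550012064357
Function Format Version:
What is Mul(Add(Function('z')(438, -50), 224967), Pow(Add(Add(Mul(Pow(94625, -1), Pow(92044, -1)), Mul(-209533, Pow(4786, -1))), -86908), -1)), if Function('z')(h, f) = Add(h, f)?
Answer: Rational(-4696899559775702500, 1812268550012064357) ≈ -2.5917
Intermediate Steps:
Function('z')(h, f) = Add(f, h)
Mul(Add(Function('z')(438, -50), 224967), Pow(Add(Add(Mul(Pow(94625, -1), Pow(92044, -1)), Mul(-209533, Pow(4786, -1))), -86908), -1)) = Mul(Add(Add(-50, 438), 224967), Pow(Add(Add(Mul(Pow(94625, -1), Pow(92044, -1)), Mul(-209533, Pow(4786, -1))), -86908), -1)) = Mul(Add(388, 224967), Pow(Add(Add(Mul(Rational(1, 94625), Rational(1, 92044)), Mul(-209533, Rational(1, 4786))), -86908), -1)) = Mul(225355, Pow(Add(Add(Rational(1, 8709663500), Rational(-209533, 4786)), -86908), -1)) = Mul(225355, Pow(Add(Rational(-912480961070357, 20842224755500), -86908), -1)) = Mul(225355, Pow(Rational(-1812268550012064357, 20842224755500), -1)) = Mul(225355, Rational(-20842224755500, 1812268550012064357)) = Rational(-4696899559775702500, 1812268550012064357)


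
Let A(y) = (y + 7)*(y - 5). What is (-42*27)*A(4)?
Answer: 12474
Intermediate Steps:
A(y) = (-5 + y)*(7 + y) (A(y) = (7 + y)*(-5 + y) = (-5 + y)*(7 + y))
(-42*27)*A(4) = (-42*27)*(-35 + 4² + 2*4) = -1134*(-35 + 16 + 8) = -1134*(-11) = 12474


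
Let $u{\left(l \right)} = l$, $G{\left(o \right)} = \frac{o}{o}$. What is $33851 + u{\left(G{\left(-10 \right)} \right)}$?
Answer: $33852$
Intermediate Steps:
$G{\left(o \right)} = 1$
$33851 + u{\left(G{\left(-10 \right)} \right)} = 33851 + 1 = 33852$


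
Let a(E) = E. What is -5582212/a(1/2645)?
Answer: -14764950740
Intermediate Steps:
-5582212/a(1/2645) = -5582212/(1/2645) = -5582212/1/2645 = -5582212*2645 = -14764950740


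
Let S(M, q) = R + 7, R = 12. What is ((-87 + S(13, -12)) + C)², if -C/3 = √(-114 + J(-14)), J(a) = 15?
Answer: 3733 + 1224*I*√11 ≈ 3733.0 + 4059.5*I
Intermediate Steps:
S(M, q) = 19 (S(M, q) = 12 + 7 = 19)
C = -9*I*√11 (C = -3*√(-114 + 15) = -9*I*√11 ≈ -29.85*I)
((-87 + S(13, -12)) + C)² = ((-87 + 19) - 9*I*√11)² = (-68 - 9*I*√11)²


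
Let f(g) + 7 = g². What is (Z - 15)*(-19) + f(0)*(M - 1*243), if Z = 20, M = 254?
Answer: -172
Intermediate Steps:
f(g) = -7 + g²
(Z - 15)*(-19) + f(0)*(M - 1*243) = (20 - 15)*(-19) + (-7 + 0²)*(254 - 1*243) = 5*(-19) + (-7 + 0)*(254 - 243) = -95 - 7*11 = -95 - 77 = -172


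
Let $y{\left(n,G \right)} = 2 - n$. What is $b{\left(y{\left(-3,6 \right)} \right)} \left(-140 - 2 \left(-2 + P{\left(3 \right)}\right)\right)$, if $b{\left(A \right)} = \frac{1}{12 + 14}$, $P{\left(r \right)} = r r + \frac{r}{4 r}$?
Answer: $- \frac{309}{52} \approx -5.9423$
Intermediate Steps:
$P{\left(r \right)} = \frac{1}{4} + r^{2}$ ($P{\left(r \right)} = r^{2} + r \frac{1}{4 r} = r^{2} + \frac{1}{4} = \frac{1}{4} + r^{2}$)
$b{\left(A \right)} = \frac{1}{26}$
$b{\left(y{\left(-3,6 \right)} \right)} \left(-140 - 2 \left(-2 + P{\left(3 \right)}\right)\right) = \frac{-140 - 2 \left(-2 + \left(\frac{1}{4} + 3^{2}\right)\right)}{26} = \frac{-140 - 2 \left(-2 + \left(\frac{1}{4} + 9\right)\right)}{26} = \frac{-140 - 2 \left(-2 + \frac{37}{4}\right)}{26} = \frac{-140 - \frac{29}{2}}{26} = \frac{1}{26} \left(- \frac{309}{2}\right) = - \frac{309}{52}$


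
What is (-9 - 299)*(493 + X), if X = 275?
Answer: -236544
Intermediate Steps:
(-9 - 299)*(493 + X) = (-9 - 299)*(493 + 275) = -308*768 = -236544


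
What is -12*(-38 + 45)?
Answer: -84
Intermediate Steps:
-12*(-38 + 45) = -12*7 = -84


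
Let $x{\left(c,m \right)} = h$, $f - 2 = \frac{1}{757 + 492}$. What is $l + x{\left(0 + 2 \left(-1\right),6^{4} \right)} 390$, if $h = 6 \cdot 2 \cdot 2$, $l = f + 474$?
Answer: $\frac{12285165}{1249} \approx 9836.0$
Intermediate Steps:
$f = \frac{2499}{1249}$ ($f = 2 + \frac{1}{757 + 492} = 2 + \frac{1}{1249} = \frac{2499}{1249} \approx 2.0008$)
$l = \frac{594525}{1249}$ ($l = \frac{2499}{1249} + 474 = \frac{594525}{1249} \approx 476.0$)
$h = 24$ ($h = 12 \cdot 2 = 24$)
$x{\left(c,m \right)} = 24$
$l + x{\left(0 + 2 \left(-1\right),6^{4} \right)} 390 = \frac{594525}{1249} + 24 \cdot 390 = \frac{594525}{1249} + 9360 = \frac{12285165}{1249}$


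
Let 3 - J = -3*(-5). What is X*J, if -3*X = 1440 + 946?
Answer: 9544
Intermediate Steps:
J = -12 (J = 3 - (-3)*(-5) = 3 - 1*15 = 3 - 15 = -12)
X = -2386/3 (X = -(1440 + 946)/3 = -1/3*2386 = -2386/3 ≈ -795.33)
X*J = -2386/3*(-12) = 9544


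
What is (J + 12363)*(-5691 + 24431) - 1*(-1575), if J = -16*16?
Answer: 226886755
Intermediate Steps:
J = -256
(J + 12363)*(-5691 + 24431) - 1*(-1575) = (-256 + 12363)*(-5691 + 24431) - 1*(-1575) = 12107*18740 + 1575 = 226885180 + 1575 = 226886755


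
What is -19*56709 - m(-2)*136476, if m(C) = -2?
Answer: -804519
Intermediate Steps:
-19*56709 - m(-2)*136476 = -19*56709 - (-2)*136476 = -1077471 - 1*(-272952) = -1077471 + 272952 = -804519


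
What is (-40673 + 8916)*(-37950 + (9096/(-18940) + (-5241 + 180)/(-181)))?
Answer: 1032131907267813/857035 ≈ 1.2043e+9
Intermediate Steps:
(-40673 + 8916)*(-37950 + (9096/(-18940) + (-5241 + 180)/(-181))) = -31757*(-37950 + (9096*(-1/18940) - 5061*(-1/181))) = -31757*(-37950 + (-2274/4735 + 5061/181)) = -31757*(-37950 + 23552241/857035) = -31757*(-32500926009/857035) = 1032131907267813/857035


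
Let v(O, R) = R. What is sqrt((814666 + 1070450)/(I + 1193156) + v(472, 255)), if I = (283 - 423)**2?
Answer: sqrt(2620377431954)/101063 ≈ 16.017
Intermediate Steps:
I = 19600 (I = (-140)**2 = 19600)
sqrt((814666 + 1070450)/(I + 1193156) + v(472, 255)) = sqrt((814666 + 1070450)/(19600 + 1193156) + 255) = sqrt(1885116/1212756 + 255) = sqrt(1885116*(1/1212756) + 255) = sqrt(157093/101063 + 255) = sqrt(25928158/101063) = sqrt(2620377431954)/101063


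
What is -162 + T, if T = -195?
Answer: -357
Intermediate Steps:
-162 + T = -162 - 195 = -357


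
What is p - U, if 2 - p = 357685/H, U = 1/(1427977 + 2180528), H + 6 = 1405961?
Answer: 1771216355534/1014679129455 ≈ 1.7456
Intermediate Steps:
H = 1405955 (H = -6 + 1405961 = 1405955)
U = 1/3608505 ≈ 2.7712e-7
p = 490845/281191 (p = 2 - 357685/1405955 = 2 - 1*71537/281191 = 2 - 71537/281191 = 490845/281191 ≈ 1.7456)
p - U = 490845/281191 - 1*1/3608505 = 490845/281191 - 1/3608505 = 1771216355534/1014679129455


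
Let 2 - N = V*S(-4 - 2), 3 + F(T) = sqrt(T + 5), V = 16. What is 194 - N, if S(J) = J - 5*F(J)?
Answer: 336 - 80*I ≈ 336.0 - 80.0*I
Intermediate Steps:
F(T) = -3 + sqrt(5 + T) (F(T) = -3 + sqrt(T + 5) = -3 + sqrt(5 + T))
S(J) = 15 + J - 5*sqrt(5 + J) (S(J) = J - 5*(-3 + sqrt(5 + J)) = J + (15 - 5*sqrt(5 + J)) = 15 + J - 5*sqrt(5 + J))
N = -142 + 80*I (N = 2 - 16*(15 + (-4 - 2) - 5*sqrt(5 + (-4 - 2))) = 2 - 16*(15 - 6 - 5*sqrt(5 - 6)) = 2 - 16*(15 - 6 - 5*I) = 2 - 16*(9 - 5*I) = 2 - (144 - 80*I) = 2 + (-144 + 80*I) = -142 + 80*I ≈ -142.0 + 80.0*I)
194 - N = 194 - (-142 + 80*I) = 194 + (142 - 80*I) = 336 - 80*I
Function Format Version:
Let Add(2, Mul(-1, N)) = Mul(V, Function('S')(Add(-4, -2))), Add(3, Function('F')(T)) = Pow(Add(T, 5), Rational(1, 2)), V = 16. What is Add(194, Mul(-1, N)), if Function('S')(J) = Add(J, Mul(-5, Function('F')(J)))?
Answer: Add(336, Mul(-80, I)) ≈ Add(336.00, Mul(-80.000, I))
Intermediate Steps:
Function('F')(T) = Add(-3, Pow(Add(5, T), Rational(1, 2))) (Function('F')(T) = Add(-3, Pow(Add(T, 5), Rational(1, 2))) = Add(-3, Pow(Add(5, T), Rational(1, 2))))
Function('S')(J) = Add(15, J, Mul(-5, Pow(Add(5, J), Rational(1, 2)))) (Function('S')(J) = Add(J, Mul(-5, Add(-3, Pow(Add(5, J), Rational(1, 2))))) = Add(J, Add(15, Mul(-5, Pow(Add(5, J), Rational(1, 2))))) = Add(15, J, Mul(-5, Pow(Add(5, J), Rational(1, 2)))))
N = Add(-142, Mul(80, I)) (N = Add(2, Mul(-1, Mul(16, Add(15, Add(-4, -2), Mul(-5, Pow(Add(5, Add(-4, -2)), Rational(1, 2))))))) = Add(2, Mul(-1, Mul(16, Add(15, -6, Mul(-5, Pow(Add(5, -6), Rational(1, 2))))))) = Add(2, Mul(-1, Mul(16, Add(15, -6, Mul(-5, Pow(-1, Rational(1, 2))))))) = Add(2, Mul(-1, Mul(16, Add(15, -6, Mul(-5, I))))) = Add(2, Mul(-1, Mul(16, Add(9, Mul(-5, I))))) = Add(2, Mul(-1, Add(144, Mul(-80, I)))) = Add(2, Add(-144, Mul(80, I))) = Add(-142, Mul(80, I)) ≈ Add(-142.00, Mul(80.000, I)))
Add(194, Mul(-1, N)) = Add(194, Mul(-1, Add(-142, Mul(80, I)))) = Add(194, Add(142, Mul(-80, I))) = Add(336, Mul(-80, I))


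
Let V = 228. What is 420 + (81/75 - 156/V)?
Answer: 199688/475 ≈ 420.40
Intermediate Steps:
420 + (81/75 - 156/V) = 420 + (81/75 - 156/228) = 420 + (81*(1/75) - 156*1/228) = 420 + (27/25 - 13/19) = 420 + 188/475 = 199688/475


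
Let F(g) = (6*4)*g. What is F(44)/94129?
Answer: 1056/94129 ≈ 0.011219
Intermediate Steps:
F(g) = 24*g
F(44)/94129 = (24*44)/94129 = 1056*(1/94129) = 1056/94129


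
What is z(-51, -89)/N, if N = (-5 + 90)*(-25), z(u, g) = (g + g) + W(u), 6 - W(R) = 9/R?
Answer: 2921/36125 ≈ 0.080858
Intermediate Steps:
W(R) = 6 - 9/R
z(u, g) = 6 - 9/u + 2*g (z(u, g) = (g + g) + (6 - 9/u) = 2*g + (6 - 9/u) = 6 - 9/u + 2*g)
N = -2125 (N = 85*(-25) = -2125)
z(-51, -89)/N = (6 - 9/(-51) + 2*(-89))/(-2125) = (6 - 9*(-1/51) - 178)*(-1/2125) = (6 + 3/17 - 178)*(-1/2125) = -2921/17*(-1/2125) = 2921/36125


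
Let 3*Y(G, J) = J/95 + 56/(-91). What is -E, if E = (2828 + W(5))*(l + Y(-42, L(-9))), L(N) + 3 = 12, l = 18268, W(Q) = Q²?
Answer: -64365864447/1235 ≈ -5.2118e+7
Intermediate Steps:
L(N) = 9 (L(N) = -3 + 12 = 9)
Y(G, J) = -8/39 + J/285 (Y(G, J) = (J/95 + 56/(-91))/3 = (J*(1/95) + 56*(-1/91))/3 = (J/95 - 8/13)/3 = (-8/13 + J/95)/3 = -8/39 + J/285)
E = 64365864447/1235 (E = (2828 + 5²)*(18268 + (-8/39 + (1/285)*9)) = (2828 + 25)*(18268 + (-8/39 + 3/95)) = 2853*(18268 - 643/3705) = 2853*(67682297/3705) = 64365864447/1235 ≈ 5.2118e+7)
-E = -1*64365864447/1235 = -64365864447/1235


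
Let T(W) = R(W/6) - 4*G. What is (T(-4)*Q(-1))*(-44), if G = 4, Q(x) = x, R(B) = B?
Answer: -2200/3 ≈ -733.33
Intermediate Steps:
T(W) = -16 + W/6 (T(W) = W/6 - 4*4 = W*(1/6) - 16 = W/6 - 16 = -16 + W/6)
(T(-4)*Q(-1))*(-44) = ((-16 + (1/6)*(-4))*(-1))*(-44) = ((-16 - 2/3)*(-1))*(-44) = -50/3*(-1)*(-44) = (50/3)*(-44) = -2200/3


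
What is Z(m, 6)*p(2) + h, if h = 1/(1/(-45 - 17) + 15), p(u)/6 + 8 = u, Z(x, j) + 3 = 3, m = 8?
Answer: 62/929 ≈ 0.066738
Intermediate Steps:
Z(x, j) = 0 (Z(x, j) = -3 + 3 = 0)
p(u) = -48 + 6*u
h = 62/929 (h = 1/(1/(-62) + 15) = 1/(-1/62 + 15) = 1/(929/62) = 62/929 ≈ 0.066738)
Z(m, 6)*p(2) + h = 0*(-48 + 6*2) + 62/929 = 0*(-48 + 12) + 62/929 = 0*(-36) + 62/929 = 0 + 62/929 = 62/929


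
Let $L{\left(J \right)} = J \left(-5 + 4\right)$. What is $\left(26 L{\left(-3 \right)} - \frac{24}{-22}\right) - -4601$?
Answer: $\frac{51481}{11} \approx 4680.1$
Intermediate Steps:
$L{\left(J \right)} = - J$ ($L{\left(J \right)} = J \left(-1\right) = - J$)
$\left(26 L{\left(-3 \right)} - \frac{24}{-22}\right) - -4601 = \left(26 \left(\left(-1\right) \left(-3\right)\right) - \frac{24}{-22}\right) - -4601 = \left(26 \cdot 3 - - \frac{12}{11}\right) + 4601 = \left(78 + \frac{12}{11}\right) + 4601 = \frac{870}{11} + 4601 = \frac{51481}{11}$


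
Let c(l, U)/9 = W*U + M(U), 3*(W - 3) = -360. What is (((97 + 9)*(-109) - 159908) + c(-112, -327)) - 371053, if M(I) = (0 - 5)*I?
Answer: -183469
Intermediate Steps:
W = -117 (W = 3 + (⅓)*(-360) = 3 - 120 = -117)
M(I) = -5*I
c(l, U) = -1098*U (c(l, U) = 9*(-117*U - 5*U) = 9*(-122*U) = -1098*U)
(((97 + 9)*(-109) - 159908) + c(-112, -327)) - 371053 = (((97 + 9)*(-109) - 159908) - 1098*(-327)) - 371053 = ((106*(-109) - 159908) + 359046) - 371053 = ((-11554 - 159908) + 359046) - 371053 = (-171462 + 359046) - 371053 = 187584 - 371053 = -183469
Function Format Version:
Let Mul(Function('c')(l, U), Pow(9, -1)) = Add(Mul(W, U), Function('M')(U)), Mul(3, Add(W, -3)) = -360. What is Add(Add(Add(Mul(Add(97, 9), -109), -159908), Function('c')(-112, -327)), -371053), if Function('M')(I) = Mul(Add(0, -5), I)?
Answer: -183469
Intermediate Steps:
W = -117 (W = Add(3, Mul(Rational(1, 3), -360)) = Add(3, -120) = -117)
Function('M')(I) = Mul(-5, I)
Function('c')(l, U) = Mul(-1098, U) (Function('c')(l, U) = Mul(9, Add(Mul(-117, U), Mul(-5, U))) = Mul(9, Mul(-122, U)) = Mul(-1098, U))
Add(Add(Add(Mul(Add(97, 9), -109), -159908), Function('c')(-112, -327)), -371053) = Add(Add(Add(Mul(Add(97, 9), -109), -159908), Mul(-1098, -327)), -371053) = Add(Add(Add(Mul(106, -109), -159908), 359046), -371053) = Add(Add(Add(-11554, -159908), 359046), -371053) = Add(Add(-171462, 359046), -371053) = Add(187584, -371053) = -183469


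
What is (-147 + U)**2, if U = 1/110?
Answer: 261436561/12100 ≈ 21606.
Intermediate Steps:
U = 1/110 ≈ 0.0090909
(-147 + U)**2 = (-147 + 1/110)**2 = (-16169/110)**2 = 261436561/12100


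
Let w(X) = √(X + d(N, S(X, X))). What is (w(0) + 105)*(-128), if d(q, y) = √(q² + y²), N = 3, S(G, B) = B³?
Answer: -13440 - 128*√3 ≈ -13662.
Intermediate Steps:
w(X) = √(X + √(9 + X⁶)) (w(X) = √(X + √(3² + (X³)²)) = √(X + √(9 + X⁶)))
(w(0) + 105)*(-128) = (√(0 + √(9 + 0⁶)) + 105)*(-128) = (√(0 + √(9 + 0)) + 105)*(-128) = (√(0 + √9) + 105)*(-128) = (√(0 + 3) + 105)*(-128) = (√3 + 105)*(-128) = (105 + √3)*(-128) = -13440 - 128*√3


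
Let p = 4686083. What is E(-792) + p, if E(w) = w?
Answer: 4685291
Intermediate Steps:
E(-792) + p = -792 + 4686083 = 4685291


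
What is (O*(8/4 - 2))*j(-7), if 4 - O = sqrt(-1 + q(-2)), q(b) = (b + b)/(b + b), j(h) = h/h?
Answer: 0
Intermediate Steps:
j(h) = 1
q(b) = 1 (q(b) = (2*b)/((2*b)) = (2*b)*(1/(2*b)) = 1)
O = 4 (O = 4 - sqrt(-1 + 1) = 4 - sqrt(0) = 4 - 1*0 = 4 + 0 = 4)
(O*(8/4 - 2))*j(-7) = (4*(8/4 - 2))*1 = (4*(8*(1/4) - 2))*1 = (4*(2 - 2))*1 = (4*0)*1 = 0*1 = 0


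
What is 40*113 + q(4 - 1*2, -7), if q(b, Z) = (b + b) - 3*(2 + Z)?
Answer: 4539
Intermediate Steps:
q(b, Z) = -6 - 3*Z + 2*b (q(b, Z) = 2*b + (-6 - 3*Z) = -6 - 3*Z + 2*b)
40*113 + q(4 - 1*2, -7) = 40*113 + (-6 - 3*(-7) + 2*(4 - 1*2)) = 4520 + (-6 + 21 + 2*(4 - 2)) = 4520 + (-6 + 21 + 2*2) = 4520 + (-6 + 21 + 4) = 4520 + 19 = 4539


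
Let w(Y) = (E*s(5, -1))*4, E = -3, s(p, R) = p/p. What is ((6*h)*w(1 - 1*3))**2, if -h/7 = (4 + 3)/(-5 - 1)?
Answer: 345744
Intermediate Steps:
s(p, R) = 1
w(Y) = -12 (w(Y) = -3*1*4 = -3*4 = -12)
h = 49/6 (h = -7*(4 + 3)/(-5 - 1) = -49/(-6) = -49*(-1)/6 = -7*(-7/6) = 49/6 ≈ 8.1667)
((6*h)*w(1 - 1*3))**2 = ((6*(49/6))*(-12))**2 = (49*(-12))**2 = (-588)**2 = 345744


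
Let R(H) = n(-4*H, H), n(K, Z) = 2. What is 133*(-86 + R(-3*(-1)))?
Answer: -11172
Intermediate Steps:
R(H) = 2
133*(-86 + R(-3*(-1))) = 133*(-86 + 2) = 133*(-84) = -11172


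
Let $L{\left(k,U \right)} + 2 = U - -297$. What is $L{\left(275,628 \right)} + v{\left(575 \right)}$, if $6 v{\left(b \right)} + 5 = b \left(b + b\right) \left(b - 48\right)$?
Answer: $\frac{348484283}{6} \approx 5.8081 \cdot 10^{7}$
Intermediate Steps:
$L{\left(k,U \right)} = 295 + U$ ($L{\left(k,U \right)} = -2 + \left(U - -297\right) = -2 + \left(U + 297\right) = -2 + \left(297 + U\right) = 295 + U$)
$v{\left(b \right)} = - \frac{5}{6} + \frac{b^{2} \left(-48 + b\right)}{3}$ ($v{\left(b \right)} = - \frac{5}{6} + \frac{b \left(b + b\right) \left(b - 48\right)}{6} = - \frac{5}{6} + \frac{b 2 b \left(-48 + b\right)}{6} = - \frac{5}{6} + \frac{2 b^{2} \left(-48 + b\right)}{6} = - \frac{5}{6} + \frac{b^{2} \left(-48 + b\right)}{3}$)
$L{\left(275,628 \right)} + v{\left(575 \right)} = \left(295 + 628\right) - \left(\frac{5}{6} + 5290000 - \frac{190109375}{3}\right) = 923 - - \frac{348478745}{6} = 923 + \frac{348478745}{6} = \frac{348484283}{6}$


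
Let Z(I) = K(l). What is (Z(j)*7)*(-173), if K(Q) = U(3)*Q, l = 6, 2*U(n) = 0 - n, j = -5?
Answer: 10899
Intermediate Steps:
U(n) = -n/2 (U(n) = (0 - n)/2 = (-n)/2 = -n/2)
K(Q) = -3*Q/2 (K(Q) = (-½*3)*Q = -3*Q/2)
Z(I) = -9 (Z(I) = -3/2*6 = -9)
(Z(j)*7)*(-173) = -9*7*(-173) = -63*(-173) = 10899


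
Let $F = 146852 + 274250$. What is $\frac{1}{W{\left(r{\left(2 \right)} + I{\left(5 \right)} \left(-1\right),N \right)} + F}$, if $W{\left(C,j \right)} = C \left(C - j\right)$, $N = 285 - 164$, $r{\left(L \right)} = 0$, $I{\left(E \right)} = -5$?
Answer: $\frac{1}{420522} \approx 2.378 \cdot 10^{-6}$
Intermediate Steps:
$N = 121$
$F = 421102$
$\frac{1}{W{\left(r{\left(2 \right)} + I{\left(5 \right)} \left(-1\right),N \right)} + F} = \frac{1}{\left(0 - -5\right) \left(\left(0 - -5\right) - 121\right) + 421102} = \frac{1}{\left(0 + 5\right) \left(\left(0 + 5\right) - 121\right) + 421102} = \frac{1}{5 \left(5 - 121\right) + 421102} = \frac{1}{5 \left(-116\right) + 421102} = \frac{1}{-580 + 421102} = \frac{1}{420522}$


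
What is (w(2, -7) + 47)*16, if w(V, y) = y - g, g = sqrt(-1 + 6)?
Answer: 640 - 16*sqrt(5) ≈ 604.22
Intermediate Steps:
g = sqrt(5) ≈ 2.2361
w(V, y) = y - sqrt(5)
(w(2, -7) + 47)*16 = ((-7 - sqrt(5)) + 47)*16 = (40 - sqrt(5))*16 = 640 - 16*sqrt(5)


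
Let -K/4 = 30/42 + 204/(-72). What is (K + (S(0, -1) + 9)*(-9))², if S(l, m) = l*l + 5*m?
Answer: 334084/441 ≈ 757.56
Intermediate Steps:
S(l, m) = l² + 5*m
K = 178/21 (K = -4*(30/42 + 204/(-72)) = -4*(30*(1/42) + 204*(-1/72)) = -4*(5/7 - 17/6) = -4*(-89/42) = 178/21 ≈ 8.4762)
(K + (S(0, -1) + 9)*(-9))² = (178/21 + ((0² + 5*(-1)) + 9)*(-9))² = (178/21 + ((0 - 5) + 9)*(-9))² = (178/21 + (-5 + 9)*(-9))² = (178/21 + 4*(-9))² = (178/21 - 36)² = (-578/21)² = 334084/441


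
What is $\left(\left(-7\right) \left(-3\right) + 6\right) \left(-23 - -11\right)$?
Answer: $-324$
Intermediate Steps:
$\left(\left(-7\right) \left(-3\right) + 6\right) \left(-23 - -11\right) = \left(21 + 6\right) \left(-23 + 11\right) = 27 \left(-12\right) = -324$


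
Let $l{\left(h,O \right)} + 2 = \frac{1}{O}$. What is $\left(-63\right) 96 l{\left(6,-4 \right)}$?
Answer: $13608$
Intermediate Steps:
$l{\left(h,O \right)} = -2 + \frac{1}{O}$
$\left(-63\right) 96 l{\left(6,-4 \right)} = \left(-63\right) 96 \left(-2 + \frac{1}{-4}\right) = - 6048 \left(-2 - \frac{1}{4}\right) = \left(-6048\right) \left(- \frac{9}{4}\right) = 13608$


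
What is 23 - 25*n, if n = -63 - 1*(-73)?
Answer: -227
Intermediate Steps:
n = 10 (n = -63 + 73 = 10)
23 - 25*n = 23 - 25*10 = 23 - 250 = -227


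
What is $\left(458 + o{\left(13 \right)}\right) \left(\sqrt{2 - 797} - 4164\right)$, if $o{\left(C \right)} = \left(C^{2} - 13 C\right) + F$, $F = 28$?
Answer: $-2023704 + 486 i \sqrt{795} \approx -2.0237 \cdot 10^{6} + 13703.0 i$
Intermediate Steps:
$o{\left(C \right)} = 28 + C^{2} - 13 C$ ($o{\left(C \right)} = \left(C^{2} - 13 C\right) + 28 = 28 + C^{2} - 13 C$)
$\left(458 + o{\left(13 \right)}\right) \left(\sqrt{2 - 797} - 4164\right) = \left(458 + \left(28 + 13^{2} - 169\right)\right) \left(\sqrt{2 - 797} - 4164\right) = \left(458 + \left(28 + 169 - 169\right)\right) \left(\sqrt{-795} - 4164\right) = \left(458 + 28\right) \left(i \sqrt{795} - 4164\right) = 486 \left(-4164 + i \sqrt{795}\right) = -2023704 + 486 i \sqrt{795}$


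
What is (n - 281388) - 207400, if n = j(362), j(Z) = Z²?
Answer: -357744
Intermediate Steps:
n = 131044 (n = 362² = 131044)
(n - 281388) - 207400 = (131044 - 281388) - 207400 = -150344 - 207400 = -357744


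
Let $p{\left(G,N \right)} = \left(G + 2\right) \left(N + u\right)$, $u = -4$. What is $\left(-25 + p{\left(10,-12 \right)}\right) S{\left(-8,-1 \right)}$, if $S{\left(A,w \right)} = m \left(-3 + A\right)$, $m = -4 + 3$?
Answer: $-2387$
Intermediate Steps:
$m = -1$
$S{\left(A,w \right)} = 3 - A$ ($S{\left(A,w \right)} = - (-3 + A) = 3 - A$)
$p{\left(G,N \right)} = \left(-4 + N\right) \left(2 + G\right)$ ($p{\left(G,N \right)} = \left(G + 2\right) \left(N - 4\right) = \left(2 + G\right) \left(-4 + N\right) = \left(-4 + N\right) \left(2 + G\right)$)
$\left(-25 + p{\left(10,-12 \right)}\right) S{\left(-8,-1 \right)} = \left(-25 + \left(-8 - 40 + 2 \left(-12\right) + 10 \left(-12\right)\right)\right) \left(3 - -8\right) = \left(-25 - 192\right) \left(3 + 8\right) = \left(-25 - 192\right) 11 = \left(-217\right) 11 = -2387$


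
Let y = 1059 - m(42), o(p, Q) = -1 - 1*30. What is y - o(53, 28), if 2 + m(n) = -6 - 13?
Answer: 1111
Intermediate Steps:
m(n) = -21 (m(n) = -2 + (-6 - 13) = -2 - 19 = -21)
o(p, Q) = -31 (o(p, Q) = -1 - 30 = -31)
y = 1080 (y = 1059 - 1*(-21) = 1059 + 21 = 1080)
y - o(53, 28) = 1080 - 1*(-31) = 1080 + 31 = 1111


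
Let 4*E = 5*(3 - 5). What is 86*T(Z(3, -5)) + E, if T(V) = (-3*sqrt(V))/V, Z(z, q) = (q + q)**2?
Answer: -283/10 ≈ -28.300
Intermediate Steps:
E = -5/2 (E = (5*(3 - 5))/4 = (5*(-2))/4 = (1/4)*(-10) = -5/2 ≈ -2.5000)
Z(z, q) = 4*q**2 (Z(z, q) = (2*q)**2 = 4*q**2)
T(V) = -3/sqrt(V)
86*T(Z(3, -5)) + E = 86*(-3/sqrt(4*(-5)**2)) - 5/2 = 86*(-3/sqrt(4*25)) - 5/2 = 86*(-3/sqrt(100)) - 5/2 = 86*(-3*1/10) - 5/2 = 86*(-3/10) - 5/2 = -129/5 - 5/2 = -283/10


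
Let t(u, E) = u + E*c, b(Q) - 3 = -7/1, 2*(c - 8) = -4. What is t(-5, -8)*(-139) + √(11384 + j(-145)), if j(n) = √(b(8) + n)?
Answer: 7367 + √(11384 + I*√149) ≈ 7473.7 + 0.057203*I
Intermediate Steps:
c = 6 (c = 8 + (½)*(-4) = 8 - 2 = 6)
b(Q) = -4 (b(Q) = 3 - 7/1 = 3 - 7*1 = 3 - 7 = -4)
t(u, E) = u + 6*E (t(u, E) = u + E*6 = u + 6*E)
j(n) = √(-4 + n)
t(-5, -8)*(-139) + √(11384 + j(-145)) = (-5 + 6*(-8))*(-139) + √(11384 + √(-4 - 145)) = (-5 - 48)*(-139) + √(11384 + √(-149)) = -53*(-139) + √(11384 + I*√149) = 7367 + √(11384 + I*√149)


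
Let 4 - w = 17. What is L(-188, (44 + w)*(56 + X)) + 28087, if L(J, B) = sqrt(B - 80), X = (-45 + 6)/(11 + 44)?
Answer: 28087 + sqrt(4942905)/55 ≈ 28127.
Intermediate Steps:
w = -13 (w = 4 - 1*17 = 4 - 17 = -13)
X = -39/55 ≈ -0.70909
L(J, B) = sqrt(-80 + B)
L(-188, (44 + w)*(56 + X)) + 28087 = sqrt(-80 + (44 - 13)*(56 - 39/55)) + 28087 = sqrt(-80 + 31*(3041/55)) + 28087 = sqrt(-80 + 94271/55) + 28087 = sqrt(89871/55) + 28087 = sqrt(4942905)/55 + 28087 = 28087 + sqrt(4942905)/55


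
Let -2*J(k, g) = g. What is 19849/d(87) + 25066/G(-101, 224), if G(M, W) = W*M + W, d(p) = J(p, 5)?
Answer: -88936053/11200 ≈ -7940.7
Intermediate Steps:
J(k, g) = -g/2
d(p) = -5/2 (d(p) = -½*5 = -5/2)
G(M, W) = W + M*W (G(M, W) = M*W + W = W + M*W)
19849/d(87) + 25066/G(-101, 224) = 19849/(-5/2) + 25066/((224*(1 - 101))) = 19849*(-⅖) + 25066/((224*(-100))) = -39698/5 + 25066/(-22400) = -39698/5 + 25066*(-1/22400) = -39698/5 - 12533/11200 = -88936053/11200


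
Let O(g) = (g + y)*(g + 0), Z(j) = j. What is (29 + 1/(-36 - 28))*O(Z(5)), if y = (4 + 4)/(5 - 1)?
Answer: 64925/64 ≈ 1014.5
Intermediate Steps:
y = 2 (y = 8/4 = 8*(¼) = 2)
O(g) = g*(2 + g) (O(g) = (g + 2)*(g + 0) = (2 + g)*g = g*(2 + g))
(29 + 1/(-36 - 28))*O(Z(5)) = (29 + 1/(-36 - 28))*(5*(2 + 5)) = (29 + 1/(-64))*(5*7) = (29 - 1/64)*35 = (1855/64)*35 = 64925/64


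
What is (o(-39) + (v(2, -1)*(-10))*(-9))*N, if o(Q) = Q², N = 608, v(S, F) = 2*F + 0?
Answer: 815328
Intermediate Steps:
v(S, F) = 2*F
(o(-39) + (v(2, -1)*(-10))*(-9))*N = ((-39)² + ((2*(-1))*(-10))*(-9))*608 = (1521 - 2*(-10)*(-9))*608 = (1521 + 20*(-9))*608 = (1521 - 180)*608 = 1341*608 = 815328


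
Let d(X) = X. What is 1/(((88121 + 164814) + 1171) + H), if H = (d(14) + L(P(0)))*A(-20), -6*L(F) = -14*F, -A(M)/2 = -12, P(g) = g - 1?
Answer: 1/254386 ≈ 3.9310e-6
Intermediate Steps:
P(g) = -1 + g
A(M) = 24 (A(M) = -2*(-12) = 24)
L(F) = 7*F/3 (L(F) = -(-7)*F/3 = 7*F/3)
H = 280 (H = (14 + 7*(-1 + 0)/3)*24 = (14 + (7/3)*(-1))*24 = (14 - 7/3)*24 = (35/3)*24 = 280)
1/(((88121 + 164814) + 1171) + H) = 1/(((88121 + 164814) + 1171) + 280) = 1/((252935 + 1171) + 280) = 1/(254106 + 280) = 1/254386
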